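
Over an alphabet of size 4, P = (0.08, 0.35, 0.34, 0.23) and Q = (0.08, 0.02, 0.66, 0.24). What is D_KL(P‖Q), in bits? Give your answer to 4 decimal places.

1.1058 bits

D(P‖Q) = Σ p·log₂(p/q).
  0.08·log₂(0.08/0.08) = 0.00000
  0.35·log₂(0.35/0.02) = 1.44525
  0.34·log₂(0.34/0.66) = -0.32536
  0.23·log₂(0.23/0.24) = -0.01412
D(P‖Q) = 1.1058 bits.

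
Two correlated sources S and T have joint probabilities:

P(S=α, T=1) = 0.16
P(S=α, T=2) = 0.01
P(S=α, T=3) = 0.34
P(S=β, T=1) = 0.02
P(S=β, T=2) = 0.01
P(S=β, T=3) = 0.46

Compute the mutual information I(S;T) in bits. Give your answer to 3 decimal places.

Marginals: p(S) = (0.5100, 0.4900), p(T) = (0.1800, 0.0200, 0.8000).
I(S;T) = H(S) + H(T) − H(S,T).
H(S) = 0.9997, H(T) = 0.8157, H(S,T) = 1.7133.
I(S;T) = 0.9997 + 0.8157 − 1.7133 = 0.102 bits.

0.102 bits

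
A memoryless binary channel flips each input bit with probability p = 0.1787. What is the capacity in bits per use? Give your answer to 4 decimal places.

Binary symmetric channel: C = 1 − h₂(ε) where h₂ is the binary entropy function.
h₂(0.1787) = −0.1787·log₂0.1787 − 0.8213·log₂0.8213 = 0.6772.
C = 1 − 0.6772 = 0.3228 bits per channel use.

0.3228 bits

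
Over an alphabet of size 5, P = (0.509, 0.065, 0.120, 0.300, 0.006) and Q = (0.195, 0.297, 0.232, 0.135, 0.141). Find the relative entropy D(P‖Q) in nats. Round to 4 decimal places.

0.5311 nats

D(P‖Q) = Σ p·ln(p/q).
  0.509·ln(0.509/0.195) = 0.48836
  0.065·ln(0.065/0.297) = -0.09876
  0.120·ln(0.120/0.232) = -0.07911
  0.300·ln(0.300/0.135) = 0.23955
  0.006·ln(0.006/0.141) = -0.01894
D(P‖Q) = 0.5311 nats.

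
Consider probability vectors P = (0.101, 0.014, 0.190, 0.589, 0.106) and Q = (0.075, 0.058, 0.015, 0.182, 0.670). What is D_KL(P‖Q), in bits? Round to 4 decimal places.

1.4266 bits

D(P‖Q) = Σ p·log₂(p/q).
  0.101·log₂(0.101/0.075) = 0.04337
  0.014·log₂(0.014/0.058) = -0.02871
  0.190·log₂(0.190/0.015) = 0.69596
  0.589·log₂(0.589/0.182) = 0.99796
  0.106·log₂(0.106/0.670) = -0.28197
D(P‖Q) = 1.4266 bits.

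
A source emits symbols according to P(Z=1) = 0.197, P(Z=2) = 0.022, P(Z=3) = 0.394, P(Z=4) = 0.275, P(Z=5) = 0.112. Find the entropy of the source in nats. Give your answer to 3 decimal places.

1.371 nats

H(Z) = −Σ p·ln p.
  −(0.197)·ln(0.197) = 0.3200
  −(0.022)·ln(0.022) = 0.0840
  −(0.394)·ln(0.394) = 0.3670
  −(0.275)·ln(0.275) = 0.3550
  −(0.112)·ln(0.112) = 0.2452
Sum: 0.3200 + 0.0840 + 0.3670 + 0.3550 + 0.2452 = 1.371 nats.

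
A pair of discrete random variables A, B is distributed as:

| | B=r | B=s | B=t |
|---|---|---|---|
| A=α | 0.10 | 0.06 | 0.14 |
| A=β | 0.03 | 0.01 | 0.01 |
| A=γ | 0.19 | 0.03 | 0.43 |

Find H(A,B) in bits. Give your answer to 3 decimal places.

H(A,B) = −Σ p(x,y)·log₂ p(x,y) over all 9 cells.
  cell (α,r): −0.10·log₂0.10 = 0.3322
  cell (α,s): −0.06·log₂0.06 = 0.2435
  cell (α,t): −0.14·log₂0.14 = 0.3971
  cell (β,r): −0.03·log₂0.03 = 0.1518
  cell (β,s): −0.01·log₂0.01 = 0.0664
  cell (β,t): −0.01·log₂0.01 = 0.0664
  cell (γ,r): −0.19·log₂0.19 = 0.4552
  cell (γ,s): −0.03·log₂0.03 = 0.1518
  cell (γ,t): −0.43·log₂0.43 = 0.5236
Sum = 2.388 bits.

2.388 bits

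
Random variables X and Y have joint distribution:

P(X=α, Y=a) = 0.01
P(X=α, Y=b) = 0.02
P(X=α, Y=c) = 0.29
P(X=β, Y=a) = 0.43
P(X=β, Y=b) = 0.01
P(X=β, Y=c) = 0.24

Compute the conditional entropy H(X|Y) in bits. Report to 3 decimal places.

Chain rule: H(X|Y) = H(X,Y) − H(Y).
Marginals: p(X) = (0.3200, 0.6800), p(Y) = (0.4400, 0.0300, 0.5300).
H(X,Y) = 1.7814 bits; H(Y) = 1.1584 bits.
H(X|Y) = 1.7814 − 1.1584 = 0.623 bits.

0.623 bits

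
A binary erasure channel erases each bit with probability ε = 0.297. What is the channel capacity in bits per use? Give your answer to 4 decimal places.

0.7030 bits

Binary erasure channel: capacity C = 1 − ε.
C = 1 − 0.297 = 0.7030 bits per channel use.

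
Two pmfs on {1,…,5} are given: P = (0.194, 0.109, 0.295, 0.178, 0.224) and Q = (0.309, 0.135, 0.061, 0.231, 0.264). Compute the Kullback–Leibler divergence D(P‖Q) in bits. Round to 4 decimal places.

0.3868 bits

D(P‖Q) = Σ p·log₂(p/q).
  0.194·log₂(0.194/0.309) = -0.13028
  0.109·log₂(0.109/0.135) = -0.03364
  0.295·log₂(0.295/0.061) = 0.67078
  0.178·log₂(0.178/0.231) = -0.06693
  0.224·log₂(0.224/0.264) = -0.05310
D(P‖Q) = 0.3868 bits.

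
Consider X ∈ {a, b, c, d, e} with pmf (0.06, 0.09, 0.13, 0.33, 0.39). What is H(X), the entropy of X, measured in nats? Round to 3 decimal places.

1.384 nats

H(X) = −Σ p·ln p.
  −(0.06)·ln(0.06) = 0.1688
  −(0.09)·ln(0.09) = 0.2167
  −(0.13)·ln(0.13) = 0.2652
  −(0.33)·ln(0.33) = 0.3659
  −(0.39)·ln(0.39) = 0.3672
Sum: 0.1688 + 0.2167 + 0.2652 + 0.3659 + 0.3672 = 1.384 nats.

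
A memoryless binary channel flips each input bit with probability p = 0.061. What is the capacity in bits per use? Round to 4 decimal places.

0.6686 bits

Binary symmetric channel: C = 1 − h₂(ε) where h₂ is the binary entropy function.
h₂(0.061) = −0.061·log₂0.061 − 0.939·log₂0.939 = 0.3314.
C = 1 − 0.3314 = 0.6686 bits per channel use.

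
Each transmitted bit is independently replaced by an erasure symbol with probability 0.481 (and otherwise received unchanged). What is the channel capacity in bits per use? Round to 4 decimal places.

Binary erasure channel: capacity C = 1 − ε.
C = 1 − 0.481 = 0.5190 bits per channel use.

0.5190 bits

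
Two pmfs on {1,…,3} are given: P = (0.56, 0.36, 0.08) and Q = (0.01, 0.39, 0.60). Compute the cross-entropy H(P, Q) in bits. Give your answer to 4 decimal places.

4.2686 bits

H(P,Q) = −Σ p·log₂ q.
  −0.56·log₂(0.01) = 3.72056
  −0.36·log₂(0.39) = 0.48904
  −0.08·log₂(0.60) = 0.05896
H(P,Q) = 4.2686 bits.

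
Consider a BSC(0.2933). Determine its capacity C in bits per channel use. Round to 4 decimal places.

Binary symmetric channel: C = 1 − h₂(ε) where h₂ is the binary entropy function.
h₂(0.2933) = −0.2933·log₂0.2933 − 0.7067·log₂0.7067 = 0.8729.
C = 1 − 0.8729 = 0.1271 bits per channel use.

0.1271 bits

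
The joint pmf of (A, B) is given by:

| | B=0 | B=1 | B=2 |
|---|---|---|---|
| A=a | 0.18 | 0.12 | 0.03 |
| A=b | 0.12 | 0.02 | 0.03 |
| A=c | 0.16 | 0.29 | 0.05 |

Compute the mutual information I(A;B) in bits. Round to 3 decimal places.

Marginals: p(A) = (0.3300, 0.1700, 0.5000), p(B) = (0.4600, 0.4300, 0.1100).
I(A;B) = H(A) + H(B) − H(A,B).
H(A) = 1.4624, H(B) = 1.3892, H(A,B) = 2.7529.
I(A;B) = 1.4624 + 1.3892 − 2.7529 = 0.099 bits.

0.099 bits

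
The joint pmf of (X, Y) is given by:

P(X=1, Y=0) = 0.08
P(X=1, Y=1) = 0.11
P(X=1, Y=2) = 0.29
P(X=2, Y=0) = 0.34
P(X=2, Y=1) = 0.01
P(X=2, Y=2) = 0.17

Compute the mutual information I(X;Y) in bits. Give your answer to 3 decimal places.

0.217 bits

Marginals: p(X) = (0.4800, 0.5200), p(Y) = (0.4200, 0.1200, 0.4600).
I(X;Y) = Σ p(x,y)·log₂[p(x,y)/(p(x)p(y))].
  (1,0): 0.08·log₂(0.3968) = -0.1067
  (1,1): 0.11·log₂(1.9097) = 0.1027
  (1,2): 0.29·log₂(1.3134) = 0.1141
  (2,0): 0.34·log₂(1.5568) = 0.2171
  (2,1): 0.01·log₂(0.1603) = -0.0264
  (2,2): 0.17·log₂(0.7107) = -0.0838
Sum = 0.217 bits.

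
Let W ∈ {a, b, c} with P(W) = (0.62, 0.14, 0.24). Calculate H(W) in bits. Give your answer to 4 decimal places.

H(W) = −Σ p·log₂ p.
  −(0.62)·log₂(0.62) = 0.42759
  −(0.14)·log₂(0.14) = 0.39711
  −(0.24)·log₂(0.24) = 0.49413
Sum: 0.42759 + 0.39711 + 0.49413 = 1.3188 bits.

1.3188 bits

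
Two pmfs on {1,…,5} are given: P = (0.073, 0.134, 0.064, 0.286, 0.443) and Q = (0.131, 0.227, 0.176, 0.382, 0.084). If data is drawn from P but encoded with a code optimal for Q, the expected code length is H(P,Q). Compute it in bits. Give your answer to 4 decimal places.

2.6412 bits

H(P,Q) = −Σ p·log₂ q.
  −0.073·log₂(0.131) = 0.21406
  −0.134·log₂(0.227) = 0.28666
  −0.064·log₂(0.176) = 0.16041
  −0.286·log₂(0.382) = 0.39707
  −0.443·log₂(0.084) = 1.58305
H(P,Q) = 2.6412 bits.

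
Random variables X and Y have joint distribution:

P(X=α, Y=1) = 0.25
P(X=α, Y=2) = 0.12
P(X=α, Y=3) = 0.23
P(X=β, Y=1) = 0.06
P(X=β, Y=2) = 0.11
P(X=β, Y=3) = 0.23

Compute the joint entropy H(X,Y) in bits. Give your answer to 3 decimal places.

H(X,Y) = −Σ p(x,y)·log₂ p(x,y) over all 6 cells.
  cell (α,1): −0.25·log₂0.25 = 0.5000
  cell (α,2): −0.12·log₂0.12 = 0.3671
  cell (α,3): −0.23·log₂0.23 = 0.4877
  cell (β,1): −0.06·log₂0.06 = 0.2435
  cell (β,2): −0.11·log₂0.11 = 0.3503
  cell (β,3): −0.23·log₂0.23 = 0.4877
Sum = 2.436 bits.

2.436 bits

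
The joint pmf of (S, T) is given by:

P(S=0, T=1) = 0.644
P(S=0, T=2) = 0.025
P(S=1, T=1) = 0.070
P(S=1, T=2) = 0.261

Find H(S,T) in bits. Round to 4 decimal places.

1.3162 bits

H(S,T) = −Σ p(x,y)·log₂ p(x,y) over all 4 cells.
  cell (0,1): −0.644·log₂0.644 = 0.40885
  cell (0,2): −0.025·log₂0.025 = 0.13305
  cell (1,1): −0.070·log₂0.070 = 0.26856
  cell (1,2): −0.261·log₂0.261 = 0.50579
Sum = 1.3162 bits.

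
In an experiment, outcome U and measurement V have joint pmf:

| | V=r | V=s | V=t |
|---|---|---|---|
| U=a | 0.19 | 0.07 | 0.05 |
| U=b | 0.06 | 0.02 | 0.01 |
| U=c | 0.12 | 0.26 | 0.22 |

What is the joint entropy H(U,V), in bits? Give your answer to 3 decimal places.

H(U,V) = −Σ p(x,y)·log₂ p(x,y) over all 9 cells.
  cell (a,r): −0.19·log₂0.19 = 0.4552
  cell (a,s): −0.07·log₂0.07 = 0.2686
  cell (a,t): −0.05·log₂0.05 = 0.2161
  cell (b,r): −0.06·log₂0.06 = 0.2435
  cell (b,s): −0.02·log₂0.02 = 0.1129
  cell (b,t): −0.01·log₂0.01 = 0.0664
  cell (c,r): −0.12·log₂0.12 = 0.3671
  cell (c,s): −0.26·log₂0.26 = 0.5053
  cell (c,t): −0.22·log₂0.22 = 0.4806
Sum = 2.716 bits.

2.716 bits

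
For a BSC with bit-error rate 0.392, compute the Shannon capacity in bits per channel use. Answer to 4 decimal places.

Binary symmetric channel: C = 1 − h₂(ε) where h₂ is the binary entropy function.
h₂(0.392) = −0.392·log₂0.392 − 0.608·log₂0.608 = 0.9661.
C = 1 − 0.9661 = 0.0339 bits per channel use.

0.0339 bits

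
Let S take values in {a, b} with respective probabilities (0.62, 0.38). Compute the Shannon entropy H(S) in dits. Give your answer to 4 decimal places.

H(S) = −Σ p·log₁₀ p.
  −(0.62)·log₁₀(0.62) = 0.12872
  −(0.38)·log₁₀(0.38) = 0.15968
Sum: 0.12872 + 0.15968 = 0.2884 dits.

0.2884 dits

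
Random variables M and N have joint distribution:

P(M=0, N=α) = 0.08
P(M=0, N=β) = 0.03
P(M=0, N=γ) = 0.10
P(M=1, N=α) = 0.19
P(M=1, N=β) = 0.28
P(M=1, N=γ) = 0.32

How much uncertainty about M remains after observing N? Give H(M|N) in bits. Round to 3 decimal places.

0.711 bits

Chain rule: H(M|N) = H(M,N) − H(N).
Marginals: p(M) = (0.2100, 0.7900), p(N) = (0.2700, 0.3100, 0.4200).
H(M,N) = 2.2709 bits; H(N) = 1.5595 bits.
H(M|N) = 2.2709 − 1.5595 = 0.711 bits.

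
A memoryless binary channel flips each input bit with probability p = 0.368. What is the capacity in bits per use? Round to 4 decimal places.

0.0509 bits

Binary symmetric channel: C = 1 − h₂(ε) where h₂ is the binary entropy function.
h₂(0.368) = −0.368·log₂0.368 − 0.632·log₂0.632 = 0.9491.
C = 1 − 0.9491 = 0.0509 bits per channel use.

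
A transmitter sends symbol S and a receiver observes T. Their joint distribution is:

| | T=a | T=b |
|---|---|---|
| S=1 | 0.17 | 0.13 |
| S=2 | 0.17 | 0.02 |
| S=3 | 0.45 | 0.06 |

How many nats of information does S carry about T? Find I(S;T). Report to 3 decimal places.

Marginals: p(S) = (0.3000, 0.1900, 0.5100), p(T) = (0.7900, 0.2100).
I(S;T) = H(S) + H(T) − H(S,T).
H(S) = 1.0201, H(T) = 0.5140, H(S,T) = 1.4741.
I(S;T) = 1.0201 + 0.5140 − 1.4741 = 0.060 nats.

0.060 nats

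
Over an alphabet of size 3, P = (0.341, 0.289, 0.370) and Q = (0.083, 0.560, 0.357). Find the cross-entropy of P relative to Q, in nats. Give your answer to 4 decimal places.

H(P,Q) = −Σ p·ln q.
  −0.341·ln(0.083) = 0.84872
  −0.289·ln(0.560) = 0.16757
  −0.370·ln(0.357) = 0.38111
H(P,Q) = 1.3974 nats.

1.3974 nats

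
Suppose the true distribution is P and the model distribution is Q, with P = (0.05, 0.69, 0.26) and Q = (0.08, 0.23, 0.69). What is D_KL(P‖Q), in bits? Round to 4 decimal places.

0.6936 bits

D(P‖Q) = Σ p·log₂(p/q).
  0.05·log₂(0.05/0.08) = -0.03390
  0.69·log₂(0.69/0.23) = 1.09362
  0.26·log₂(0.26/0.69) = -0.36610
D(P‖Q) = 0.6936 bits.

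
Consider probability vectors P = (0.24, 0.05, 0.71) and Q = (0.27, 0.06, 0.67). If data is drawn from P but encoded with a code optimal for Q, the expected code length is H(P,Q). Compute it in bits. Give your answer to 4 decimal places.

1.0665 bits

H(P,Q) = −Σ p·log₂ q.
  −0.24·log₂(0.27) = 0.45335
  −0.05·log₂(0.06) = 0.20294
  −0.71·log₂(0.67) = 0.41021
H(P,Q) = 1.0665 bits.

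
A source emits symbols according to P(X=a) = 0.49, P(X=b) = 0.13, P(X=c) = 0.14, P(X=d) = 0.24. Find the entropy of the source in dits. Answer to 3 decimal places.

0.535 dits

H(X) = −Σ p·log₁₀ p.
  −(0.49)·log₁₀(0.49) = 0.1518
  −(0.13)·log₁₀(0.13) = 0.1152
  −(0.14)·log₁₀(0.14) = 0.1195
  −(0.24)·log₁₀(0.24) = 0.1487
Sum: 0.1518 + 0.1152 + 0.1195 + 0.1487 = 0.535 dits.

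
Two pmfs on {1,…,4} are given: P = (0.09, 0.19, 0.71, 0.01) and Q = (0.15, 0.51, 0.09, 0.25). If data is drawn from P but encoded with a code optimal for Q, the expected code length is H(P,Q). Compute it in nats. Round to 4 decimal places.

2.0222 nats

H(P,Q) = −Σ p·ln q.
  −0.09·ln(0.15) = 0.17074
  −0.19·ln(0.51) = 0.12794
  −0.71·ln(0.09) = 1.70964
  −0.01·ln(0.25) = 0.01386
H(P,Q) = 2.0222 nats.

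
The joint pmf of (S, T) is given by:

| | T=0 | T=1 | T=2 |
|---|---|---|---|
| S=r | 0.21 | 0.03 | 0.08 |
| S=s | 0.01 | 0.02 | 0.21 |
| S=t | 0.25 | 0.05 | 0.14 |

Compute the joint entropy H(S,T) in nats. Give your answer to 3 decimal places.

H(S,T) = −Σ p(x,y)·ln p(x,y) over all 9 cells.
  cell (r,0): −0.21·ln0.21 = 0.3277
  cell (r,1): −0.03·ln0.03 = 0.1052
  cell (r,2): −0.08·ln0.08 = 0.2021
  cell (s,0): −0.01·ln0.01 = 0.0461
  cell (s,1): −0.02·ln0.02 = 0.0782
  cell (s,2): −0.21·ln0.21 = 0.3277
  cell (t,0): −0.25·ln0.25 = 0.3466
  cell (t,1): −0.05·ln0.05 = 0.1498
  cell (t,2): −0.14·ln0.14 = 0.2753
Sum = 1.859 nats.

1.859 nats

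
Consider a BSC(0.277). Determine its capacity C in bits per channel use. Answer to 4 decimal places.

Binary symmetric channel: C = 1 − h₂(ε) where h₂ is the binary entropy function.
h₂(0.277) = −0.277·log₂0.277 − 0.723·log₂0.723 = 0.8513.
C = 1 − 0.8513 = 0.1487 bits per channel use.

0.1487 bits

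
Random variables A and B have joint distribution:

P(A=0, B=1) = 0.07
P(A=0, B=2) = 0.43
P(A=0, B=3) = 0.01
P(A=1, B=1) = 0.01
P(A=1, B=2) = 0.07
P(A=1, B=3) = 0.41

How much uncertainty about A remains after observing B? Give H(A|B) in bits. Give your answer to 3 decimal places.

0.404 bits

Chain rule: H(A|B) = H(A,B) − H(B).
Marginals: p(A) = (0.5100, 0.4900), p(B) = (0.0800, 0.5000, 0.4200).
H(A,B) = 1.7209 bits; H(B) = 1.3172 bits.
H(A|B) = 1.7209 − 1.3172 = 0.404 bits.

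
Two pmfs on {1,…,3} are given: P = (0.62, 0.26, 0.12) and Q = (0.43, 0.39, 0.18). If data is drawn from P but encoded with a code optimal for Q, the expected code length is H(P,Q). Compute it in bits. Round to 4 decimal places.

1.4050 bits

H(P,Q) = −Σ p·log₂ q.
  −0.62·log₂(0.43) = 0.75491
  −0.26·log₂(0.39) = 0.35320
  −0.12·log₂(0.18) = 0.29687
H(P,Q) = 1.4050 bits.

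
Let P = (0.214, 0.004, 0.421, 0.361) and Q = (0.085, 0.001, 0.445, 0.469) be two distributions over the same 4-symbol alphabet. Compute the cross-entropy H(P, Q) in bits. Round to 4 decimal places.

H(P,Q) = −Σ p·log₂ q.
  −0.214·log₂(0.085) = 0.76107
  −0.004·log₂(0.001) = 0.03986
  −0.421·log₂(0.445) = 0.49178
  −0.361·log₂(0.469) = 0.39433
H(P,Q) = 1.6870 bits.

1.6870 bits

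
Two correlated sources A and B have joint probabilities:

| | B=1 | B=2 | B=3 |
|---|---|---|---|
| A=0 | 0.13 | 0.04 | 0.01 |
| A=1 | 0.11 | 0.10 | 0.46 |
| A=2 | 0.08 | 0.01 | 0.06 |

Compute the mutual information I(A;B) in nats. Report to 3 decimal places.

Marginals: p(A) = (0.1800, 0.6700, 0.1500), p(B) = (0.3200, 0.1500, 0.5300).
I(A;B) = H(A) + H(B) − H(A,B).
H(A) = 0.8616, H(B) = 0.9857, H(A,B) = 1.6872.
I(A;B) = 0.8616 + 0.9857 − 1.6872 = 0.160 nats.

0.160 nats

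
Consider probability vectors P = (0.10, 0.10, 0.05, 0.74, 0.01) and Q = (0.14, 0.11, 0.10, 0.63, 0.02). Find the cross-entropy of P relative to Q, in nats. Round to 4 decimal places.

0.9135 nats

H(P,Q) = −Σ p·ln q.
  −0.10·ln(0.14) = 0.19661
  −0.10·ln(0.11) = 0.22073
  −0.05·ln(0.10) = 0.11513
  −0.74·ln(0.63) = 0.34191
  −0.01·ln(0.02) = 0.03912
H(P,Q) = 0.9135 nats.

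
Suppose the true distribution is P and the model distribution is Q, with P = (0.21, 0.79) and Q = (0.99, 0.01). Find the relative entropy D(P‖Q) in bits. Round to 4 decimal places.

D(P‖Q) = Σ p·log₂(p/q).
  0.21·log₂(0.21/0.99) = -0.46978
  0.79·log₂(0.79/0.01) = 4.97999
D(P‖Q) = 4.5102 bits.

4.5102 bits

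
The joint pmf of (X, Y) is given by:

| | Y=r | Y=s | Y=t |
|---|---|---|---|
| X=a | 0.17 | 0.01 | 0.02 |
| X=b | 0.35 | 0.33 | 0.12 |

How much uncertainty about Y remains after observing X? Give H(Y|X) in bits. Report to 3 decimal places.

Marginals: p(X) = (0.2000, 0.8000), p(Y) = (0.5200, 0.3400, 0.1400).
H(Y|X) = Σ p(X) · H(Y|X=·).
  X=a: p=0.2000, H(Y|X=a) = 0.7476
  X=b: p=0.8000, H(Y|X=b) = 1.4593
Weighted sum = 1.317 bits.

1.317 bits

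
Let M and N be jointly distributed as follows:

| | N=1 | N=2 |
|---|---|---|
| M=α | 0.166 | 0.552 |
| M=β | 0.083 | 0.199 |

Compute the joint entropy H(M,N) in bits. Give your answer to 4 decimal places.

1.6648 bits

H(M,N) = −Σ p(x,y)·log₂ p(x,y) over all 4 cells.
  cell (α,1): −0.166·log₂0.166 = 0.43006
  cell (α,2): −0.552·log₂0.552 = 0.47321
  cell (β,1): −0.083·log₂0.083 = 0.29803
  cell (β,2): −0.199·log₂0.199 = 0.46350
Sum = 1.6648 bits.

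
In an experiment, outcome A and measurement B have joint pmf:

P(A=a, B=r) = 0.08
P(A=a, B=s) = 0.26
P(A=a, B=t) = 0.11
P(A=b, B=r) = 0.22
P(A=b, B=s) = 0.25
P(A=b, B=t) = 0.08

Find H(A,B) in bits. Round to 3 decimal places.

H(A,B) = −Σ p(x,y)·log₂ p(x,y) over all 6 cells.
  cell (a,r): −0.08·log₂0.08 = 0.2915
  cell (a,s): −0.26·log₂0.26 = 0.5053
  cell (a,t): −0.11·log₂0.11 = 0.3503
  cell (b,r): −0.22·log₂0.22 = 0.4806
  cell (b,s): −0.25·log₂0.25 = 0.5000
  cell (b,t): −0.08·log₂0.08 = 0.2915
Sum = 2.419 bits.

2.419 bits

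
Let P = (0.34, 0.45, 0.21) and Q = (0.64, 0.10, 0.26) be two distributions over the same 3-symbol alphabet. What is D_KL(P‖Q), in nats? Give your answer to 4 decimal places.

D(P‖Q) = Σ p·ln(p/q).
  0.34·ln(0.34/0.64) = -0.21506
  0.45·ln(0.45/0.10) = 0.67683
  0.21·ln(0.21/0.26) = -0.04485
D(P‖Q) = 0.4169 nats.

0.4169 nats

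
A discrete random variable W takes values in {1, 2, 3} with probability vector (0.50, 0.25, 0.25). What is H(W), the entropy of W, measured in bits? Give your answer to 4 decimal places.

H(W) = −Σ p·log₂ p.
  −(0.50)·log₂(0.50) = 0.50000
  −(0.25)·log₂(0.25) = 0.50000
  −(0.25)·log₂(0.25) = 0.50000
Sum: 0.50000 + 0.50000 + 0.50000 = 1.5000 bits.

1.5000 bits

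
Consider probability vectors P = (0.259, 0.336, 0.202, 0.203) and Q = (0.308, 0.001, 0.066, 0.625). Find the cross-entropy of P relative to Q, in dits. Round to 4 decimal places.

H(P,Q) = −Σ p·log₁₀ q.
  −0.259·log₁₀(0.308) = 0.13247
  −0.336·log₁₀(0.001) = 1.00800
  −0.202·log₁₀(0.066) = 0.23845
  −0.203·log₁₀(0.625) = 0.04144
H(P,Q) = 1.4204 dits.

1.4204 dits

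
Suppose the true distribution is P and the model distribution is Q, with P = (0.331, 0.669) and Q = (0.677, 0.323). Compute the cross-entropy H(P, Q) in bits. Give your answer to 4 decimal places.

H(P,Q) = −Σ p·log₂ q.
  −0.331·log₂(0.677) = 0.18628
  −0.669·log₂(0.323) = 1.09073
H(P,Q) = 1.2770 bits.

1.2770 bits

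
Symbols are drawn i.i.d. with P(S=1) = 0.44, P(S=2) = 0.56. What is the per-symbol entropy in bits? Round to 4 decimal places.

H(S) = −Σ p·log₂ p.
  −(0.44)·log₂(0.44) = 0.52115
  −(0.56)·log₂(0.56) = 0.46844
Sum: 0.52115 + 0.46844 = 0.9896 bits.

0.9896 bits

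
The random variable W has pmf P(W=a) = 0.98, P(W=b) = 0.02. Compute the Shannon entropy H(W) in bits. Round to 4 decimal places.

0.1414 bits

H(W) = −Σ p·log₂ p.
  −(0.98)·log₂(0.98) = 0.02856
  −(0.02)·log₂(0.02) = 0.11288
Sum: 0.02856 + 0.11288 = 0.1414 bits.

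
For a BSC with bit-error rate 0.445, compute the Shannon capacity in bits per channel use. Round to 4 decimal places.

Binary symmetric channel: C = 1 − h₂(ε) where h₂ is the binary entropy function.
h₂(0.445) = −0.445·log₂0.445 − 0.555·log₂0.555 = 0.9913.
C = 1 − 0.9913 = 0.0087 bits per channel use.

0.0087 bits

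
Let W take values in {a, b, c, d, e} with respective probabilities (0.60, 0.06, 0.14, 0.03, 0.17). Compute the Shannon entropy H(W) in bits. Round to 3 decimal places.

1.669 bits

H(W) = −Σ p·log₂ p.
  −(0.60)·log₂(0.60) = 0.4422
  −(0.06)·log₂(0.06) = 0.2435
  −(0.14)·log₂(0.14) = 0.3971
  −(0.03)·log₂(0.03) = 0.1518
  −(0.17)·log₂(0.17) = 0.4346
Sum: 0.4422 + 0.2435 + 0.3971 + 0.1518 + 0.4346 = 1.669 bits.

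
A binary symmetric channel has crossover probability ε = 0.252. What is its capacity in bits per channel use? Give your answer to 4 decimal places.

Binary symmetric channel: C = 1 − h₂(ε) where h₂ is the binary entropy function.
h₂(0.252) = −0.252·log₂0.252 − 0.748·log₂0.748 = 0.8144.
C = 1 − 0.8144 = 0.1856 bits per channel use.

0.1856 bits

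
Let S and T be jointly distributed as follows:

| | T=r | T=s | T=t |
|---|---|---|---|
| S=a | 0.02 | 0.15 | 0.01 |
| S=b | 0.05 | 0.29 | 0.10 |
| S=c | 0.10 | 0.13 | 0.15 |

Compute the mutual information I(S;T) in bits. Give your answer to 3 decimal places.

Marginals: p(S) = (0.1800, 0.4400, 0.3800), p(T) = (0.1700, 0.5700, 0.2600).
I(S;T) = H(S) + H(T) − H(S,T).
H(S) = 1.4969, H(T) = 1.4021, H(S,T) = 2.7814.
I(S;T) = 1.4969 + 1.4021 − 2.7814 = 0.118 bits.

0.118 bits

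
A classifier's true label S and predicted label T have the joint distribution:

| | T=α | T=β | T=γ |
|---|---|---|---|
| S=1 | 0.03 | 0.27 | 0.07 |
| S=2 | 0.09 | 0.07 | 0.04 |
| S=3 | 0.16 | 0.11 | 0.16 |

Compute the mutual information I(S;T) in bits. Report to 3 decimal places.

Marginals: p(S) = (0.3700, 0.2000, 0.4300), p(T) = (0.2800, 0.4500, 0.2700).
I(S;T) = Σ p(x,y)·log₂[p(x,y)/(p(x)p(y))].
  (1,α): 0.03·log₂(0.2896) = -0.0536
  (1,β): 0.27·log₂(1.6216) = 0.1883
  (1,γ): 0.07·log₂(0.7007) = -0.0359
  (2,α): 0.09·log₂(1.6071) = 0.0616
  (2,β): 0.07·log₂(0.7778) = -0.0254
  (2,γ): 0.04·log₂(0.7407) = -0.0173
  (3,α): 0.16·log₂(1.3289) = 0.0656
  (3,β): 0.11·log₂(0.5685) = -0.0896
  (3,γ): 0.16·log₂(1.3781) = 0.0740
Sum = 0.168 bits.

0.168 bits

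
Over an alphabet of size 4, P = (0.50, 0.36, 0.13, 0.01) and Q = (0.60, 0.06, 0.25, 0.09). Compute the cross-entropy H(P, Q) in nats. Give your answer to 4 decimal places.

1.4725 nats

H(P,Q) = −Σ p·ln q.
  −0.50·ln(0.60) = 0.25541
  −0.36·ln(0.06) = 1.01283
  −0.13·ln(0.25) = 0.18022
  −0.01·ln(0.09) = 0.02408
H(P,Q) = 1.4725 nats.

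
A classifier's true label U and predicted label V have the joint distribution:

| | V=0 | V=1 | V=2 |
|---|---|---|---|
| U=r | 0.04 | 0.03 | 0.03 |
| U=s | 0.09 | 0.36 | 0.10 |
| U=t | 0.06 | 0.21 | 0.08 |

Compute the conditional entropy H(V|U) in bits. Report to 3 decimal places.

Chain rule: H(V|U) = H(U,V) − H(U).
Marginals: p(U) = (0.1000, 0.5500, 0.3500), p(V) = (0.1900, 0.6000, 0.2100).
H(U,V) = 2.6726 bits; H(U) = 1.3367 bits.
H(V|U) = 2.6726 − 1.3367 = 1.336 bits.

1.336 bits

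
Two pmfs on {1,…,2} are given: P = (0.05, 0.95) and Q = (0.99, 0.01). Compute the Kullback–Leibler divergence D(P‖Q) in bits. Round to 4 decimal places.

6.0260 bits

D(P‖Q) = Σ p·log₂(p/q).
  0.05·log₂(0.05/0.99) = -0.21537
  0.95·log₂(0.95/0.01) = 6.24136
D(P‖Q) = 6.0260 bits.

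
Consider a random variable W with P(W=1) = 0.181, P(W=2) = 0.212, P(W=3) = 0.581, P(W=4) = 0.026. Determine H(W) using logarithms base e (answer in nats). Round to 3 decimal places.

1.049 nats

H(W) = −Σ p·ln p.
  −(0.181)·ln(0.181) = 0.3094
  −(0.212)·ln(0.212) = 0.3288
  −(0.581)·ln(0.581) = 0.3155
  −(0.026)·ln(0.026) = 0.0949
Sum: 0.3094 + 0.3288 + 0.3155 + 0.0949 = 1.049 nats.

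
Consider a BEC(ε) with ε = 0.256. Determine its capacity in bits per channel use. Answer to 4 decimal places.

Binary erasure channel: capacity C = 1 − ε.
C = 1 − 0.256 = 0.7440 bits per channel use.

0.7440 bits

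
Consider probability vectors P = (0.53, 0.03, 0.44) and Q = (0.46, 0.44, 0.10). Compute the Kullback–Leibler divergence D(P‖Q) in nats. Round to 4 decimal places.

D(P‖Q) = Σ p·ln(p/q).
  0.53·ln(0.53/0.46) = 0.07507
  0.03·ln(0.03/0.44) = -0.08057
  0.44·ln(0.44/0.10) = 0.65191
D(P‖Q) = 0.6464 nats.

0.6464 nats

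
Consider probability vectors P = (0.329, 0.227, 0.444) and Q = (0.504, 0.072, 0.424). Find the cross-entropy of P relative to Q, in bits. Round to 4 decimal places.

H(P,Q) = −Σ p·log₂ q.
  −0.329·log₂(0.504) = 0.32522
  −0.227·log₂(0.072) = 0.86166
  −0.444·log₂(0.424) = 0.54961
H(P,Q) = 1.7365 bits.

1.7365 bits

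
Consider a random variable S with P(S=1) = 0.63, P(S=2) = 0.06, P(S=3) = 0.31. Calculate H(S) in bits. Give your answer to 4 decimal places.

H(S) = −Σ p·log₂ p.
  −(0.63)·log₂(0.63) = 0.41994
  −(0.06)·log₂(0.06) = 0.24353
  −(0.31)·log₂(0.31) = 0.52379
Sum: 0.41994 + 0.24353 + 0.52379 = 1.1873 bits.

1.1873 bits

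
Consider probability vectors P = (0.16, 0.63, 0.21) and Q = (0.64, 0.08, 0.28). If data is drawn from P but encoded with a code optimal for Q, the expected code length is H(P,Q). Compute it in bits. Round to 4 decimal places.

H(P,Q) = −Σ p·log₂ q.
  −0.16·log₂(0.64) = 0.10302
  −0.63·log₂(0.08) = 2.29563
  −0.21·log₂(0.28) = 0.38567
H(P,Q) = 2.7843 bits.

2.7843 bits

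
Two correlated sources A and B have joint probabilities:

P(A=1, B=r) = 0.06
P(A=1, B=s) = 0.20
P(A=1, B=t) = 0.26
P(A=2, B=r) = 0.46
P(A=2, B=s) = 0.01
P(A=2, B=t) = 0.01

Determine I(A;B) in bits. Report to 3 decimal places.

0.611 bits

Marginals: p(A) = (0.5200, 0.4800), p(B) = (0.5200, 0.2100, 0.2700).
I(A;B) = H(A) + H(B) − H(A,B).
H(A) = 0.9988, H(B) = 1.4734, H(A,B) = 1.8614.
I(A;B) = 0.9988 + 1.4734 − 1.8614 = 0.611 bits.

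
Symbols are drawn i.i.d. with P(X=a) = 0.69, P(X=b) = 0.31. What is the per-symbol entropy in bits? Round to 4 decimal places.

0.8932 bits

H(X) = −Σ p·log₂ p.
  −(0.69)·log₂(0.69) = 0.36938
  −(0.31)·log₂(0.31) = 0.52379
Sum: 0.36938 + 0.52379 = 0.8932 bits.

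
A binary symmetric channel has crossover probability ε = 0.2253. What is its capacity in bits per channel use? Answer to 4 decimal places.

Binary symmetric channel: C = 1 − h₂(ε) where h₂ is the binary entropy function.
h₂(0.2253) = −0.2253·log₂0.2253 − 0.7747·log₂0.7747 = 0.7697.
C = 1 − 0.7697 = 0.2303 bits per channel use.

0.2303 bits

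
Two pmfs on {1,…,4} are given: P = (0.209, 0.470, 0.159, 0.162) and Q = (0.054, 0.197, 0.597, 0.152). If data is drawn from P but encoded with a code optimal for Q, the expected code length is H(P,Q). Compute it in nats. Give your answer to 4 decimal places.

H(P,Q) = −Σ p·ln q.
  −0.209·ln(0.054) = 0.61002
  −0.470·ln(0.197) = 0.76354
  −0.159·ln(0.597) = 0.08202
  −0.162·ln(0.152) = 0.30519
H(P,Q) = 1.7608 nats.

1.7608 nats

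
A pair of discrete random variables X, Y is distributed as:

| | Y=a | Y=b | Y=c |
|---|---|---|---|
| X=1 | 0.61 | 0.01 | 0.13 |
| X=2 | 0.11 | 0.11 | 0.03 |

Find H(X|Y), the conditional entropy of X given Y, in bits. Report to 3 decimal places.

0.605 bits

Chain rule: H(X|Y) = H(X,Y) − H(Y).
Marginals: p(X) = (0.7500, 0.2500), p(Y) = (0.7200, 0.1200, 0.1600).
H(X,Y) = 1.7364 bits; H(Y) = 1.1313 bits.
H(X|Y) = 1.7364 − 1.1313 = 0.605 bits.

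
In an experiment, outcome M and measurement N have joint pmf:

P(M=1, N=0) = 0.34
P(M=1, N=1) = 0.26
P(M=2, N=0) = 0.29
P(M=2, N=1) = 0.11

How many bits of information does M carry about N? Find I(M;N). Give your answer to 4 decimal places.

0.0190 bits

Marginals: p(M) = (0.6000, 0.4000), p(N) = (0.6300, 0.3700).
I(M;N) = H(M) + H(N) − H(M,N).
H(M) = 0.9710, H(N) = 0.9507, H(M,N) = 1.9027.
I(M;N) = 0.9710 + 0.9507 − 1.9027 = 0.0190 bits.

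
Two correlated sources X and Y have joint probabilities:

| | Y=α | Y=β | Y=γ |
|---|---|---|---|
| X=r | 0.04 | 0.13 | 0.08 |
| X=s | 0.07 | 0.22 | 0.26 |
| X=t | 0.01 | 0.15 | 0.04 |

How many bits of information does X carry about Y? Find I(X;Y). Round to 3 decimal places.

0.059 bits

Marginals: p(X) = (0.2500, 0.5500, 0.2000), p(Y) = (0.1200, 0.5000, 0.3800).
I(X;Y) = Σ p(x,y)·log₂[p(x,y)/(p(x)p(y))].
  (r,α): 0.04·log₂(1.3333) = 0.0166
  (r,β): 0.13·log₂(1.0400) = 0.0074
  (r,γ): 0.08·log₂(0.8421) = -0.0198
  (s,α): 0.07·log₂(1.0606) = 0.0059
  (s,β): 0.22·log₂(0.8000) = -0.0708
  (s,γ): 0.26·log₂(1.2440) = 0.0819
  (t,α): 0.01·log₂(0.4167) = -0.0126
  (t,β): 0.15·log₂(1.5000) = 0.0877
  (t,γ): 0.04·log₂(0.5263) = -0.0370
Sum = 0.059 bits.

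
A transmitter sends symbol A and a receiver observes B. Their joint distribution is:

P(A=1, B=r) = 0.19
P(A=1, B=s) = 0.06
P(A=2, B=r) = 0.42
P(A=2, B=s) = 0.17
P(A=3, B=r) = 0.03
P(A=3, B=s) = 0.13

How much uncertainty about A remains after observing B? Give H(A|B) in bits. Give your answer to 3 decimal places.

Marginals: p(A) = (0.2500, 0.5900, 0.1600), p(B) = (0.6400, 0.3600).
H(A|B) = Σ p(B) · H(A|B=·).
  B=r: p=0.6400, H(A|B=r) = 1.1259
  B=s: p=0.3600, H(A|B=s) = 1.4726
Weighted sum = 1.251 bits.

1.251 bits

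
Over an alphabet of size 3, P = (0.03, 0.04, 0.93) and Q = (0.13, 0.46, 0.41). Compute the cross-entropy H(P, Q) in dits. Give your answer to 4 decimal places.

H(P,Q) = −Σ p·log₁₀ q.
  −0.03·log₁₀(0.13) = 0.02658
  −0.04·log₁₀(0.46) = 0.01349
  −0.93·log₁₀(0.41) = 0.36011
H(P,Q) = 0.4002 dits.

0.4002 dits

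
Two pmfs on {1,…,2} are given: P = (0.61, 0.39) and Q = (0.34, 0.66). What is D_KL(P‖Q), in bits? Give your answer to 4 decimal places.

D(P‖Q) = Σ p·log₂(p/q).
  0.61·log₂(0.61/0.34) = 0.51440
  0.39·log₂(0.39/0.66) = -0.29601
D(P‖Q) = 0.2184 bits.

0.2184 bits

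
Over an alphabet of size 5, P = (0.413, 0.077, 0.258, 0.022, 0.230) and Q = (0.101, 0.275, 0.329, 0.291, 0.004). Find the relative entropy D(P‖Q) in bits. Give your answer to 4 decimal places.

1.8697 bits

D(P‖Q) = Σ p·log₂(p/q).
  0.413·log₂(0.413/0.101) = 0.83913
  0.077·log₂(0.077/0.275) = -0.14141
  0.258·log₂(0.258/0.329) = -0.09048
  0.022·log₂(0.022/0.291) = -0.08196
  0.230·log₂(0.230/0.004) = 1.34446
D(P‖Q) = 1.8697 bits.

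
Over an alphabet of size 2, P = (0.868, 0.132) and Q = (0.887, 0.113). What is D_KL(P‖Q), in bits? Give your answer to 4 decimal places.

0.0025 bits

D(P‖Q) = Σ p·log₂(p/q).
  0.868·log₂(0.868/0.887) = -0.02712
  0.132·log₂(0.132/0.113) = 0.02960
D(P‖Q) = 0.0025 bits.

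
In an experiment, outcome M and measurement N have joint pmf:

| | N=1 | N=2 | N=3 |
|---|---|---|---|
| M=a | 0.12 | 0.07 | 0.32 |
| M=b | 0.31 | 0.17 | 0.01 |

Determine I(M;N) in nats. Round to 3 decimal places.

0.249 nats

Marginals: p(M) = (0.5100, 0.4900), p(N) = (0.4300, 0.2400, 0.3300).
I(M;N) = H(M) + H(N) − H(M,N).
H(M) = 0.6929, H(N) = 1.0713, H(M,N) = 1.5155.
I(M;N) = 0.6929 + 1.0713 − 1.5155 = 0.249 nats.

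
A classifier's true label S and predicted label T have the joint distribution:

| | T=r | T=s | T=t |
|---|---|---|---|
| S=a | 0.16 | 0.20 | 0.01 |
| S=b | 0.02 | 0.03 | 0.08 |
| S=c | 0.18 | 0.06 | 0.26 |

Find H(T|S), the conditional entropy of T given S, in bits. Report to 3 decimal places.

1.291 bits

Chain rule: H(T|S) = H(S,T) − H(S).
Marginals: p(S) = (0.3700, 0.1300, 0.5000), p(T) = (0.3600, 0.2900, 0.3500).
H(S,T) = 2.7041 bits; H(S) = 1.4134 bits.
H(T|S) = 2.7041 − 1.4134 = 1.291 bits.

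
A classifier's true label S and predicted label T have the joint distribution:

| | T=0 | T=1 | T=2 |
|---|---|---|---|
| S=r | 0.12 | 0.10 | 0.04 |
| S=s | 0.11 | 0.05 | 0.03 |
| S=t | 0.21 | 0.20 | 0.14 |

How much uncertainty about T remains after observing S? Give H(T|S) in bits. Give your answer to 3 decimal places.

1.503 bits

Marginals: p(S) = (0.2600, 0.1900, 0.5500), p(T) = (0.4400, 0.3500, 0.2100).
H(T|S) = Σ p(S) · H(T|S=·).
  S=r: p=0.2600, H(T|S=r) = 1.4605
  S=s: p=0.1900, H(T|S=s) = 1.3838
  S=t: p=0.5500, H(T|S=t) = 1.5635
Weighted sum = 1.503 bits.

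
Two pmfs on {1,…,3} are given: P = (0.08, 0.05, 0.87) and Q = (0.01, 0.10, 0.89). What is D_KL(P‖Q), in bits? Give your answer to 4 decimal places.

0.1615 bits

D(P‖Q) = Σ p·log₂(p/q).
  0.08·log₂(0.08/0.01) = 0.24000
  0.05·log₂(0.05/0.10) = -0.05000
  0.87·log₂(0.87/0.89) = -0.02853
D(P‖Q) = 0.1615 bits.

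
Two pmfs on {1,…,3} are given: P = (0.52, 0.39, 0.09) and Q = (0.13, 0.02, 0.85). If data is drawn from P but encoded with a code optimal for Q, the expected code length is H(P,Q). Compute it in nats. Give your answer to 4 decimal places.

H(P,Q) = −Σ p·ln q.
  −0.52·ln(0.13) = 1.06091
  −0.39·ln(0.02) = 1.52569
  −0.09·ln(0.85) = 0.01463
H(P,Q) = 2.6012 nats.

2.6012 nats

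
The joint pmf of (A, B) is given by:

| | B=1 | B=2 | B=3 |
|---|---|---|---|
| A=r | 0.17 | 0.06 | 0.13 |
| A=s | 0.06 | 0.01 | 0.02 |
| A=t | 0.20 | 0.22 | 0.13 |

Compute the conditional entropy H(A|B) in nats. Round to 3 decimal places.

0.870 nats

Chain rule: H(A|B) = H(A,B) − H(B).
Marginals: p(A) = (0.3600, 0.0900, 0.5500), p(B) = (0.4300, 0.2900, 0.2800).
H(A,B) = 1.9486 nats; H(B) = 1.0783 nats.
H(A|B) = 1.9486 − 1.0783 = 0.870 nats.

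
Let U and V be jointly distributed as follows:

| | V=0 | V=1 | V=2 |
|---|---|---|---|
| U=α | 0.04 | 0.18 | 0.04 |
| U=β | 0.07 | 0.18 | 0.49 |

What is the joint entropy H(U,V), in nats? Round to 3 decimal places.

H(U,V) = −Σ p(x,y)·ln p(x,y) over all 6 cells.
  cell (α,0): −0.04·ln0.04 = 0.1288
  cell (α,1): −0.18·ln0.18 = 0.3087
  cell (α,2): −0.04·ln0.04 = 0.1288
  cell (β,0): −0.07·ln0.07 = 0.1861
  cell (β,1): −0.18·ln0.18 = 0.3087
  cell (β,2): −0.49·ln0.49 = 0.3495
Sum = 1.411 nats.

1.411 nats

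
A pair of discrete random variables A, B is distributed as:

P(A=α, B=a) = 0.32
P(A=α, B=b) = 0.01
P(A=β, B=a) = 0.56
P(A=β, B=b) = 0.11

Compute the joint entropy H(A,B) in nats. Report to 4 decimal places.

0.9782 nats

H(A,B) = −Σ p(x,y)·ln p(x,y) over all 4 cells.
  cell (α,a): −0.32·ln0.32 = 0.36462
  cell (α,b): −0.01·ln0.01 = 0.04605
  cell (β,a): −0.56·ln0.56 = 0.32470
  cell (β,b): −0.11·ln0.11 = 0.24280
Sum = 0.9782 nats.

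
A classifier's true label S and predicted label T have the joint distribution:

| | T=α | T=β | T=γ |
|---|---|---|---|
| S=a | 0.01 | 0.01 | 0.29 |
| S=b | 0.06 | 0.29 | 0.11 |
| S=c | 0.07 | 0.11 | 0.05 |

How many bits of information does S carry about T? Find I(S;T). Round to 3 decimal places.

Marginals: p(S) = (0.3100, 0.4600, 0.2300), p(T) = (0.1400, 0.4100, 0.4500).
I(S;T) = H(S) + H(T) − H(S,T).
H(S) = 1.5268, H(T) = 1.4429, H(S,T) = 2.5974.
I(S;T) = 1.5268 + 1.4429 − 2.5974 = 0.372 bits.

0.372 bits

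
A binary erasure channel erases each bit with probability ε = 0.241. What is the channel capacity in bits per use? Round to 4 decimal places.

Binary erasure channel: capacity C = 1 − ε.
C = 1 − 0.241 = 0.7590 bits per channel use.

0.7590 bits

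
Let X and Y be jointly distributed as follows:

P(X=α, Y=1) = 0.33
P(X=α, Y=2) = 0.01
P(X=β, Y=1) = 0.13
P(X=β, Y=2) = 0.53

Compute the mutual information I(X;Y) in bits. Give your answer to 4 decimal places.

0.4578 bits

Marginals: p(X) = (0.3400, 0.6600), p(Y) = (0.4600, 0.5400).
I(X;Y) = H(X) + H(Y) − H(X,Y).
H(X) = 0.9248, H(Y) = 0.9954, H(X,Y) = 1.4624.
I(X;Y) = 0.9248 + 0.9954 − 1.4624 = 0.4578 bits.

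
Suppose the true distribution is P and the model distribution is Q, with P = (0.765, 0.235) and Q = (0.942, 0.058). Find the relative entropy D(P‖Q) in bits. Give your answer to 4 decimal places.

0.2447 bits

D(P‖Q) = Σ p·log₂(p/q).
  0.765·log₂(0.765/0.942) = -0.22970
  0.235·log₂(0.235/0.058) = 0.47436
D(P‖Q) = 0.2447 bits.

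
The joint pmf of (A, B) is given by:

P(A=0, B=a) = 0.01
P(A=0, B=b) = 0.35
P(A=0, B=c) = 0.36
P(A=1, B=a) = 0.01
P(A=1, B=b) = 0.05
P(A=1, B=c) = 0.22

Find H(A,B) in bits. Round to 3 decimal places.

H(A,B) = −Σ p(x,y)·log₂ p(x,y) over all 6 cells.
  cell (0,a): −0.01·log₂0.01 = 0.0664
  cell (0,b): −0.35·log₂0.35 = 0.5301
  cell (0,c): −0.36·log₂0.36 = 0.5306
  cell (1,a): −0.01·log₂0.01 = 0.0664
  cell (1,b): −0.05·log₂0.05 = 0.2161
  cell (1,c): −0.22·log₂0.22 = 0.4806
Sum = 1.890 bits.

1.890 bits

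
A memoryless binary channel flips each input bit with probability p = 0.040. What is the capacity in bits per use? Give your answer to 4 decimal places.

Binary symmetric channel: C = 1 − h₂(ε) where h₂ is the binary entropy function.
h₂(0.040) = −0.040·log₂0.040 − 0.960·log₂0.960 = 0.2423.
C = 1 − 0.2423 = 0.7577 bits per channel use.

0.7577 bits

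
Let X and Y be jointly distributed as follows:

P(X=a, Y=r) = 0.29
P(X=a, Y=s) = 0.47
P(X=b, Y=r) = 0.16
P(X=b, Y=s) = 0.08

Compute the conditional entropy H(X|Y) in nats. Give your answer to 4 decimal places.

0.5210 nats

Chain rule: H(X|Y) = H(X,Y) − H(Y).
Marginals: p(X) = (0.7600, 0.2400), p(Y) = (0.4500, 0.5500).
H(X,Y) = 1.2091 nats; H(Y) = 0.6881 nats.
H(X|Y) = 1.2091 − 0.6881 = 0.5210 nats.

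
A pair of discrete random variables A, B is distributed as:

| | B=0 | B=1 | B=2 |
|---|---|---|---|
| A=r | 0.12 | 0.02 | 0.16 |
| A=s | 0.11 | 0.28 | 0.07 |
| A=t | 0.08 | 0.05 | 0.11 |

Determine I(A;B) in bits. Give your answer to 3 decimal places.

0.220 bits

Marginals: p(A) = (0.3000, 0.4600, 0.2400), p(B) = (0.3100, 0.3500, 0.3400).
I(A;B) = Σ p(x,y)·log₂[p(x,y)/(p(x)p(y))].
  (r,0): 0.12·log₂(1.2903) = 0.0441
  (r,1): 0.02·log₂(0.1905) = -0.0478
  (r,2): 0.16·log₂(1.5686) = 0.1039
  (s,0): 0.11·log₂(0.7714) = -0.0412
  (s,1): 0.28·log₂(1.7391) = 0.2235
  (s,2): 0.07·log₂(0.4476) = -0.0812
  (t,0): 0.08·log₂(1.0753) = 0.0084
  (t,1): 0.05·log₂(0.5952) = -0.0374
  (t,2): 0.11·log₂(1.3480) = 0.0474
Sum = 0.220 bits.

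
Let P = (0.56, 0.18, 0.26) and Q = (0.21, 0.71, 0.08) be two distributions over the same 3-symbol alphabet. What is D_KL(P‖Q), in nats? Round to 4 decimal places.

0.6087 nats

D(P‖Q) = Σ p·ln(p/q).
  0.56·ln(0.56/0.21) = 0.54926
  0.18·ln(0.18/0.71) = -0.24702
  0.26·ln(0.26/0.08) = 0.30645
D(P‖Q) = 0.6087 nats.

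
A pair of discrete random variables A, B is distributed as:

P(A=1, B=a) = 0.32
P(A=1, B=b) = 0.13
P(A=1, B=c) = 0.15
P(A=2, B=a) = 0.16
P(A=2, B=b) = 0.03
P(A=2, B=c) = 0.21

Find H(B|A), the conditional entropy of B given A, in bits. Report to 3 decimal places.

Marginals: p(A) = (0.6000, 0.4000), p(B) = (0.4800, 0.1600, 0.3600).
H(B|A) = Σ p(A) · H(B|A=·).
  A=1: p=0.6000, H(B|A=1) = 1.4617
  A=2: p=0.4000, H(B|A=2) = 1.2971
Weighted sum = 1.396 bits.

1.396 bits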